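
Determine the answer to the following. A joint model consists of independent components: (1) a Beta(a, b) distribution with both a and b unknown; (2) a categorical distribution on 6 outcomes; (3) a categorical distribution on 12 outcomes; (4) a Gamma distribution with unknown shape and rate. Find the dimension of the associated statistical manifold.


The dimension of a statistical manifold equals the number of free
(independent) real parameters of the model. For a product of independent
blocks the parameter counts add.
- Beta (a, b): 2.
- categorical on 6 outcomes (probabilities sum to 1): 6-1 = 5.
- categorical on 12 outcomes (probabilities sum to 1): 12-1 = 11.
- Gamma (shape, rate): 2.
Total = 2 + 5 + 11 + 2 = 20.
Dimension = 20

20


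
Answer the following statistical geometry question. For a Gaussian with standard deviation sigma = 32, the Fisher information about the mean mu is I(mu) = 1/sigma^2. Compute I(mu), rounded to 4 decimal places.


The Fisher information for the mean of a normal distribution is I(mu) = 1/sigma^2.
sigma = 32, so sigma^2 = 1024.
I(mu) = 1/1024 = 0.0010

0.0010


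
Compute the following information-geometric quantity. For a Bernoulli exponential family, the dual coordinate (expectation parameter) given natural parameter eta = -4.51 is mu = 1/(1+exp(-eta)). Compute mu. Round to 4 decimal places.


Dual coordinate (expectation parameter) for Bernoulli:
mu = 1/(1+exp(-eta)).
eta = -4.51.
exp(-eta) = exp(4.51) = 90.921819.
mu = 1/(1+90.921819) = 0.0109

0.0109


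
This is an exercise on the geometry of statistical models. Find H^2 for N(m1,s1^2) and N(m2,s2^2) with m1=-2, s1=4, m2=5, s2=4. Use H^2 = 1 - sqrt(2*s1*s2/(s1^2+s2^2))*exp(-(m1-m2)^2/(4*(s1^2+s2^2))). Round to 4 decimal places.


Squared Hellinger distance for Gaussians:
H^2 = 1 - sqrt(2*s1*s2/(s1^2+s2^2)) * exp(-(m1-m2)^2/(4*(s1^2+s2^2))).
s1^2 = 16, s2^2 = 16, s1^2+s2^2 = 32.
sqrt(2*4*4/(32)) = 1.0.
(m1-m2)^2 = (-7)^2 = 49.
exp(-49/(4*32)) = exp(-0.382812) = 0.681941.
H^2 = 1 - 1.0*0.681941 = 0.3181

0.3181


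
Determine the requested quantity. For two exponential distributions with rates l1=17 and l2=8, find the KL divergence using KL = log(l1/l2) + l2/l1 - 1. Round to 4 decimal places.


KL divergence for exponential family:
KL = log(l1/l2) + l2/l1 - 1.
log(17/8) = 0.753772.
8/17 = 0.470588.
KL = 0.753772 + 0.470588 - 1 = 0.2244

0.2244


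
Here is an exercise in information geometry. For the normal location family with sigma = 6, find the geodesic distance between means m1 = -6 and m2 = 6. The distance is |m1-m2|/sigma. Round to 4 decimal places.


On the fixed-variance normal subfamily, geodesic distance = |m1-m2|/sigma.
|-6 - 6| = 12.
sigma = 6.
d = 12/6 = 2.0000

2.0000


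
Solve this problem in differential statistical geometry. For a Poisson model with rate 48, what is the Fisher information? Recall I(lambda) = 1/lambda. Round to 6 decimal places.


Fisher information for Poisson: I(lambda) = 1/lambda.
lambda = 48.
I(lambda) = 1/48 = 0.020833

0.020833


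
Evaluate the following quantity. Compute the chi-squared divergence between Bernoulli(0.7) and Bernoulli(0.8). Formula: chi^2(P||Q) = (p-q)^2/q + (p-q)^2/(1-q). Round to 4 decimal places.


Chi-squared divergence between Bernoulli distributions:
chi^2 = (p-q)^2/q + (p-q)^2/(1-q).
p = 0.7, q = 0.8, p-q = -0.1.
(p-q)^2 = 0.01.
term1 = 0.01/0.8 = 0.0125.
term2 = 0.01/0.2 = 0.05.
chi^2 = 0.0125 + 0.05 = 0.0625

0.0625


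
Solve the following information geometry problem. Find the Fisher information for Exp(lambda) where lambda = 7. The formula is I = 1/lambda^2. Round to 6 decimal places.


Fisher information for exponential: I(lambda) = 1/lambda^2.
lambda = 7, lambda^2 = 49.
I = 1/49 = 0.020408

0.020408


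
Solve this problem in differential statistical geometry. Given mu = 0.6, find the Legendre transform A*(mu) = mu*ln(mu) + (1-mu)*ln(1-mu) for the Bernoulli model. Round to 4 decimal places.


Legendre transform for Bernoulli:
A*(mu) = mu*log(mu) + (1-mu)*log(1-mu).
mu = 0.6, 1-mu = 0.4.
mu*log(mu) = 0.6*log(0.6) = -0.306495.
(1-mu)*log(1-mu) = 0.4*log(0.4) = -0.366516.
A* = -0.306495 + -0.366516 = -0.6730

-0.6730


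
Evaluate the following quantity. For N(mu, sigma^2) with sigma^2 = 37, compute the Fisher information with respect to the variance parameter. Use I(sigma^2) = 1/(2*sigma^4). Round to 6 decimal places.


Fisher information for variance: I(sigma^2) = 1/(2*sigma^4).
sigma^2 = 37, so sigma^4 = 1369.
I = 1/(2*1369) = 1/2738 = 0.000365

0.000365


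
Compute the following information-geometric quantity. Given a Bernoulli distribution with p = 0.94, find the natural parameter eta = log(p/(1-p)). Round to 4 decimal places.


Natural parameter for Bernoulli: eta = log(p/(1-p)).
p = 0.94, 1-p = 0.06.
p/(1-p) = 15.666667.
eta = log(15.666667) = 2.7515

2.7515


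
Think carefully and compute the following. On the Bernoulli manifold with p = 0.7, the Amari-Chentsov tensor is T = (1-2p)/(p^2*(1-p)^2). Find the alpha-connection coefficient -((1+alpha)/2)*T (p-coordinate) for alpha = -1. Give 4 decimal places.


Skewness (Amari-Chentsov) tensor: T = (1-2p)/(p^2*(1-p)^2).
p = 0.7, 1-2p = -0.4, p^2 = 0.49, (1-p)^2 = 0.09.
T = -0.4/(0.49 * 0.09) = -9.070295.
In the p-coordinate, Gamma^(alpha) = Gamma^(0) - (alpha/2)*T with Gamma^(0) = (1/2)*g'(p) = -T/2,
so Gamma^(alpha) = -((1+alpha)/2)*T.
alpha = -1, -(1+alpha)/2 = 0.0.
Gamma = 0.0 * -9.070295 = 0.0000

0.0000


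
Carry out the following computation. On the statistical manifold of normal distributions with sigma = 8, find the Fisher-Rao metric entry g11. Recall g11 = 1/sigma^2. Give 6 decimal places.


For the 2-parameter normal family, the Fisher metric has:
  g11 = 1/sigma^2, g22 = 2/sigma^2.
sigma = 8, sigma^2 = 64.
g11 = 0.015625

0.015625


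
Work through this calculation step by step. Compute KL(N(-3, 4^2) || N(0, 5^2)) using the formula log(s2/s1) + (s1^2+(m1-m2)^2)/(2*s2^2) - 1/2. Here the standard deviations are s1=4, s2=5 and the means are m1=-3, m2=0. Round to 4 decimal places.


KL divergence between normal distributions:
KL = log(s2/s1) + (s1^2 + (m1-m2)^2)/(2*s2^2) - 1/2.
log(5/4) = 0.223144.
(4^2 + (-3-0)^2)/(2*5^2) = (16 + 9)/50 = 0.5.
KL = 0.223144 + 0.5 - 0.5 = 0.2231

0.2231


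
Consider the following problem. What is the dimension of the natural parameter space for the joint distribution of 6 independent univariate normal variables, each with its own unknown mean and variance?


Exponential family dimension calculation:
Each univariate normal has two natural parameters (mu/sigma^2 and -1/(2 sigma^2)).
With 6 independent components, dim = 2 * 6 = 12.

12


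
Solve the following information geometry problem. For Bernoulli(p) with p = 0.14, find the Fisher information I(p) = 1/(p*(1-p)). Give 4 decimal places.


For Bernoulli(p), Fisher information is I(p) = 1/(p*(1-p)).
p = 0.14, 1-p = 0.86.
p*(1-p) = 0.1204.
I(p) = 1/0.1204 = 8.3056

8.3056


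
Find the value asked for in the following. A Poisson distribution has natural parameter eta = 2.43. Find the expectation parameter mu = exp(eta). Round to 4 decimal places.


Expectation parameter for Poisson exponential family:
mu = exp(eta).
eta = 2.43.
mu = exp(2.43) = 11.3589

11.3589


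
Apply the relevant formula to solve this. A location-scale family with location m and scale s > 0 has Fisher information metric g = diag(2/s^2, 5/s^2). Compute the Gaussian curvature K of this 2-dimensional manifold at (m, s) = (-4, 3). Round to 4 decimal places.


The metric has the form g = (A dm^2 + B ds^2)/s^2 with A = 2, B = 5.
Substitute u = sqrt(A/B)*m: g = B*(du^2 + ds^2)/s^2, i.e. B times the
Poincare upper half-plane metric, which has constant Gaussian curvature -1.
Scaling a 2D metric by a constant c divides the Gaussian curvature by c,
so K = -1/B = -1/(5) = -0.2000 everywhere (the point (m, s) = (-4, 3) is irrelevant:
the curvature is constant).
The requested Gaussian curvature is K = -0.2000.

-0.2000


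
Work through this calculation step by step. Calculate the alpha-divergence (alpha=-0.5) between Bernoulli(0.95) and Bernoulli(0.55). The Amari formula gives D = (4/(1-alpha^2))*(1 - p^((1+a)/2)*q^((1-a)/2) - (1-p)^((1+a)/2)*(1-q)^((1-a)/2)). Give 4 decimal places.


Amari alpha-divergence:
D = (4/(1-alpha^2))*(1 - p^((1+a)/2)*q^((1-a)/2) - (1-p)^((1+a)/2)*(1-q)^((1-a)/2)).
alpha = -0.5, p = 0.95, q = 0.55.
e1 = (1+alpha)/2 = 0.25, e2 = (1-alpha)/2 = 0.75.
t1 = p^e1 * q^e2 = 0.95^0.25 * 0.55^0.75 = 0.630526.
t2 = (1-p)^e1 * (1-q)^e2 = 0.05^0.25 * 0.45^0.75 = 0.259808.
4/(1-alpha^2) = 5.333333.
D = 5.333333*(1 - 0.630526 - 0.259808) = 0.5849

0.5849


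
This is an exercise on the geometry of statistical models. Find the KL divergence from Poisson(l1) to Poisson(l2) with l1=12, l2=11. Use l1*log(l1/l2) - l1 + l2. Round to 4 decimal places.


KL divergence for Poisson:
KL = l1*log(l1/l2) - l1 + l2.
l1 = 12, l2 = 11.
log(12/11) = 0.087011.
l1*log(l1/l2) = 12 * 0.087011 = 1.044137.
KL = 1.044137 - 12 + 11 = 0.0441

0.0441


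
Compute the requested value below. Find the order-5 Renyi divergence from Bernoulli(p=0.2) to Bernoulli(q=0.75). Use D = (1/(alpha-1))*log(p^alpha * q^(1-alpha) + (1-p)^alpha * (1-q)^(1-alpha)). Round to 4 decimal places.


Renyi divergence of order alpha between Bernoulli distributions:
D = (1/(alpha-1))*log(p^alpha * q^(1-alpha) + (1-p)^alpha * (1-q)^(1-alpha)).
alpha = 5, p = 0.2, q = 0.75.
p^alpha * q^(1-alpha) = 0.2^5 * 0.75^-4 = 0.001011.
(1-p)^alpha * (1-q)^(1-alpha) = 0.8^5 * 0.25^-4 = 83.88608.
sum = 0.001011 + 83.88608 = 83.887091.
D = (1/4)*log(83.887091) = 1.1074

1.1074


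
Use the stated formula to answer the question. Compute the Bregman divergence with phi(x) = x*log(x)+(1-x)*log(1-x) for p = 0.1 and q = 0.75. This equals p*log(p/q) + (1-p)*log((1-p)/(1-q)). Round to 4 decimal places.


Bregman divergence with negative entropy generator:
D = p*log(p/q) + (1-p)*log((1-p)/(1-q)).
p = 0.1, q = 0.75.
p*log(p/q) = 0.1*log(0.1/0.75) = -0.20149.
(1-p)*log((1-p)/(1-q)) = 0.9*log(0.9/0.25) = 1.15284.
D = -0.20149 + 1.15284 = 0.9514

0.9514


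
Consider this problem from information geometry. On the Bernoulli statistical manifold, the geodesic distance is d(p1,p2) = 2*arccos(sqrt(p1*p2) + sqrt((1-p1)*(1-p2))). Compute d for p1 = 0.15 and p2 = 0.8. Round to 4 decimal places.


Geodesic distance on Bernoulli manifold:
d(p1,p2) = 2*arccos(sqrt(p1*p2) + sqrt((1-p1)*(1-p2))).
sqrt(p1*p2) = sqrt(0.15*0.8) = 0.34641.
sqrt((1-p1)*(1-p2)) = sqrt(0.85*0.2) = 0.412311.
arg = 0.34641 + 0.412311 = 0.758721.
d = 2*arccos(0.758721) = 1.4189

1.4189


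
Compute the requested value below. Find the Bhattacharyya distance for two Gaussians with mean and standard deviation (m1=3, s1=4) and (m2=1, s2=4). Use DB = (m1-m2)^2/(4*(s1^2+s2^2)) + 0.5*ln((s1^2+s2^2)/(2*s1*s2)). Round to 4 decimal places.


Bhattacharyya distance between two Gaussians:
DB = (m1-m2)^2/(4*(s1^2+s2^2)) + (1/2)*ln((s1^2+s2^2)/(2*s1*s2)).
(m1-m2)^2 = (2)^2 = 4.
s1^2+s2^2 = 16 + 16 = 32.
term1 = 4/128 = 0.03125.
term2 = 0.5*ln(32/32.0) = 0.0.
DB = 0.03125 + 0.0 = 0.0313

0.0313


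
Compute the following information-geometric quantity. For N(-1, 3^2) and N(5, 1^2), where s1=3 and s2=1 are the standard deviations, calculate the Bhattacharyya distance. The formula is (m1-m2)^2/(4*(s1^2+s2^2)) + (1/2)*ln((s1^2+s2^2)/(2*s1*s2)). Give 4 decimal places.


Bhattacharyya distance between two Gaussians:
DB = (m1-m2)^2/(4*(s1^2+s2^2)) + (1/2)*ln((s1^2+s2^2)/(2*s1*s2)).
(m1-m2)^2 = (-6)^2 = 36.
s1^2+s2^2 = 9 + 1 = 10.
term1 = 36/40 = 0.9.
term2 = 0.5*ln(10/6.0) = 0.255413.
DB = 0.9 + 0.255413 = 1.1554

1.1554


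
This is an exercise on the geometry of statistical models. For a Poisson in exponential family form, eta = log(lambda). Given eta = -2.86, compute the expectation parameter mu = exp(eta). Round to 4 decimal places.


Expectation parameter for Poisson exponential family:
mu = exp(eta).
eta = -2.86.
mu = exp(-2.86) = 0.0573

0.0573


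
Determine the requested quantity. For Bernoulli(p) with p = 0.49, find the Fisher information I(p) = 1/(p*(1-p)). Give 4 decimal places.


For Bernoulli(p), Fisher information is I(p) = 1/(p*(1-p)).
p = 0.49, 1-p = 0.51.
p*(1-p) = 0.2499.
I(p) = 1/0.2499 = 4.0016

4.0016


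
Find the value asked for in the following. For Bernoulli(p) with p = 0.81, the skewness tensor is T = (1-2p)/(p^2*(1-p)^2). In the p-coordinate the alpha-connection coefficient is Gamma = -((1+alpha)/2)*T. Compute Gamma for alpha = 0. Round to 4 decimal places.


Skewness (Amari-Chentsov) tensor: T = (1-2p)/(p^2*(1-p)^2).
p = 0.81, 1-2p = -0.62, p^2 = 0.6561, (1-p)^2 = 0.0361.
T = -0.62/(0.6561 * 0.0361) = -26.176673.
In the p-coordinate, Gamma^(alpha) = Gamma^(0) - (alpha/2)*T with Gamma^(0) = (1/2)*g'(p) = -T/2,
so Gamma^(alpha) = -((1+alpha)/2)*T.
alpha = 0, -(1+alpha)/2 = -0.5.
Gamma = -0.5 * -26.176673 = 13.0883

13.0883


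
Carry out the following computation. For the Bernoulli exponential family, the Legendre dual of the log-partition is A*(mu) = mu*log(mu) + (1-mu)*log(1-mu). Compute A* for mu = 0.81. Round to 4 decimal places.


Legendre transform for Bernoulli:
A*(mu) = mu*log(mu) + (1-mu)*log(1-mu).
mu = 0.81, 1-mu = 0.19.
mu*log(mu) = 0.81*log(0.81) = -0.170684.
(1-mu)*log(1-mu) = 0.19*log(0.19) = -0.315539.
A* = -0.170684 + -0.315539 = -0.4862

-0.4862


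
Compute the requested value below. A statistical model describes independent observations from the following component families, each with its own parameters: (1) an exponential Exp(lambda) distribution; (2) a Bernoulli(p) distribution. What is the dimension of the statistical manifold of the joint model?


The dimension of a statistical manifold equals the number of free
(independent) real parameters of the model. For a product of independent
blocks the parameter counts add.
- exponential (lambda): 1.
- Bernoulli (p): 1.
Total = 1 + 1 = 2.
Dimension = 2

2


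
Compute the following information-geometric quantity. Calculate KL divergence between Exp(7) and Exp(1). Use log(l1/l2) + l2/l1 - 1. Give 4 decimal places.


KL divergence for exponential family:
KL = log(l1/l2) + l2/l1 - 1.
log(7/1) = 1.94591.
1/7 = 0.142857.
KL = 1.94591 + 0.142857 - 1 = 1.0888

1.0888


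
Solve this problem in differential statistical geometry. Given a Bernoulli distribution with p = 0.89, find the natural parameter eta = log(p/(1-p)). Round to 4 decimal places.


Natural parameter for Bernoulli: eta = log(p/(1-p)).
p = 0.89, 1-p = 0.11.
p/(1-p) = 8.090909.
eta = log(8.090909) = 2.0907

2.0907


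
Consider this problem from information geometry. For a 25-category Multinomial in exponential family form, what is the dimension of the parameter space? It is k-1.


Exponential family dimension calculation:
For Multinomial with k=25 categories, dim = k-1 = 24.

24


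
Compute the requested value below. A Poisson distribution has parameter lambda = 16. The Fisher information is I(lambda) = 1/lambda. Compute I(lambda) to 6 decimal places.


Fisher information for Poisson: I(lambda) = 1/lambda.
lambda = 16.
I(lambda) = 1/16 = 0.062500

0.062500


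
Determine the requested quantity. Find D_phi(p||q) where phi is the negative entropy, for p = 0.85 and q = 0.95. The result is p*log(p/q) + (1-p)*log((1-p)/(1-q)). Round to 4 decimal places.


Bregman divergence with negative entropy generator:
D = p*log(p/q) + (1-p)*log((1-p)/(1-q)).
p = 0.85, q = 0.95.
p*log(p/q) = 0.85*log(0.85/0.95) = -0.094542.
(1-p)*log((1-p)/(1-q)) = 0.15*log(0.15/0.05) = 0.164792.
D = -0.094542 + 0.164792 = 0.0703

0.0703


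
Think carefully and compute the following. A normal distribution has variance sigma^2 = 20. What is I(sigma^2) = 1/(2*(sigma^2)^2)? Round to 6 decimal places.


Fisher information for variance: I(sigma^2) = 1/(2*sigma^4).
sigma^2 = 20, so sigma^4 = 400.
I = 1/(2*400) = 1/800 = 0.001250

0.001250


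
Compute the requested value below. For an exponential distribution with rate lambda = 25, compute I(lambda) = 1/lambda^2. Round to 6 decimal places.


Fisher information for exponential: I(lambda) = 1/lambda^2.
lambda = 25, lambda^2 = 625.
I = 1/625 = 0.001600

0.001600


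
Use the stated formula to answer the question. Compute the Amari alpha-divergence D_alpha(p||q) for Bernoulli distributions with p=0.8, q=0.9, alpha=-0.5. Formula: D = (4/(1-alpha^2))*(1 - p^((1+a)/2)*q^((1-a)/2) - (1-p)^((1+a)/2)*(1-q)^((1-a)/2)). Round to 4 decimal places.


Amari alpha-divergence:
D = (4/(1-alpha^2))*(1 - p^((1+a)/2)*q^((1-a)/2) - (1-p)^((1+a)/2)*(1-q)^((1-a)/2)).
alpha = -0.5, p = 0.8, q = 0.9.
e1 = (1+alpha)/2 = 0.25, e2 = (1-alpha)/2 = 0.75.
t1 = p^e1 * q^e2 = 0.8^0.25 * 0.9^0.75 = 0.873885.
t2 = (1-p)^e1 * (1-q)^e2 = 0.2^0.25 * 0.1^0.75 = 0.118921.
4/(1-alpha^2) = 5.333333.
D = 5.333333*(1 - 0.873885 - 0.118921) = 0.0384

0.0384


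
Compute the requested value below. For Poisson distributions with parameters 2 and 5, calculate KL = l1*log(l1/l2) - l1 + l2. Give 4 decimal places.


KL divergence for Poisson:
KL = l1*log(l1/l2) - l1 + l2.
l1 = 2, l2 = 5.
log(2/5) = -0.916291.
l1*log(l1/l2) = 2 * -0.916291 = -1.832581.
KL = -1.832581 - 2 + 5 = 1.1674

1.1674


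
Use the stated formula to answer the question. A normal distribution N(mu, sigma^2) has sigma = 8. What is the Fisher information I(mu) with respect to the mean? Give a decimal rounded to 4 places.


The Fisher information for the mean of a normal distribution is I(mu) = 1/sigma^2.
sigma = 8, so sigma^2 = 64.
I(mu) = 1/64 = 0.0156

0.0156


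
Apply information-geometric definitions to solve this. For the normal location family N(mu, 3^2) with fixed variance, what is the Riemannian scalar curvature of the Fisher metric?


This family has a single free parameter, so its statistical manifold
is 1-dimensional. The Riemann curvature tensor of any 1-dimensional
Riemannian manifold vanishes identically, so R = 0.

0


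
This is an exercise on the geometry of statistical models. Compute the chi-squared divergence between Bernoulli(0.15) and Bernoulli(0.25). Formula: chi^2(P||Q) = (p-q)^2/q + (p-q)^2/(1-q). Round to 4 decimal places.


Chi-squared divergence between Bernoulli distributions:
chi^2 = (p-q)^2/q + (p-q)^2/(1-q).
p = 0.15, q = 0.25, p-q = -0.1.
(p-q)^2 = 0.01.
term1 = 0.01/0.25 = 0.04.
term2 = 0.01/0.75 = 0.013333.
chi^2 = 0.04 + 0.013333 = 0.0533

0.0533


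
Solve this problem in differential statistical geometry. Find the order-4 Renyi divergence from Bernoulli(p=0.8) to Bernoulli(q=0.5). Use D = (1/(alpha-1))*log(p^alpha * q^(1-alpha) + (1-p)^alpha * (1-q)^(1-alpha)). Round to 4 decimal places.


Renyi divergence of order alpha between Bernoulli distributions:
D = (1/(alpha-1))*log(p^alpha * q^(1-alpha) + (1-p)^alpha * (1-q)^(1-alpha)).
alpha = 4, p = 0.8, q = 0.5.
p^alpha * q^(1-alpha) = 0.8^4 * 0.5^-3 = 3.2768.
(1-p)^alpha * (1-q)^(1-alpha) = 0.2^4 * 0.5^-3 = 0.0128.
sum = 3.2768 + 0.0128 = 3.2896.
D = (1/3)*log(3.2896) = 0.3969

0.3969


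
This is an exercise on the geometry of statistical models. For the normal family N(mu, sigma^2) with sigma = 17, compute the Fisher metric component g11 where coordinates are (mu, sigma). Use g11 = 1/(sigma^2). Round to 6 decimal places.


For the 2-parameter normal family, the Fisher metric has:
  g11 = 1/sigma^2, g22 = 2/sigma^2.
sigma = 17, sigma^2 = 289.
g11 = 0.003460

0.003460


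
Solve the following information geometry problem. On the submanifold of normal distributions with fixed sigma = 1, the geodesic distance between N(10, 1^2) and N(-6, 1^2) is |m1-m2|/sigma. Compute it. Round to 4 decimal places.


On the fixed-variance normal subfamily, geodesic distance = |m1-m2|/sigma.
|10 - -6| = 16.
sigma = 1.
d = 16/1 = 16.0000

16.0000


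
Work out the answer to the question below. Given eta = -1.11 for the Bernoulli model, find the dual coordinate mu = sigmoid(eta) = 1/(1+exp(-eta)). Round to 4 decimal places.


Dual coordinate (expectation parameter) for Bernoulli:
mu = 1/(1+exp(-eta)).
eta = -1.11.
exp(-eta) = exp(1.11) = 3.034358.
mu = 1/(1+3.034358) = 0.2479

0.2479


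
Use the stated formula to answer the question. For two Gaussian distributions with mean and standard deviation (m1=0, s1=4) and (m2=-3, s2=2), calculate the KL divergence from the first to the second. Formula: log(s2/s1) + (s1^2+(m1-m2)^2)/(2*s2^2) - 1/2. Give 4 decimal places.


KL divergence between normal distributions:
KL = log(s2/s1) + (s1^2 + (m1-m2)^2)/(2*s2^2) - 1/2.
log(2/4) = -0.693147.
(4^2 + (0--3)^2)/(2*2^2) = (16 + 9)/8 = 3.125.
KL = -0.693147 + 3.125 - 0.5 = 1.9319

1.9319


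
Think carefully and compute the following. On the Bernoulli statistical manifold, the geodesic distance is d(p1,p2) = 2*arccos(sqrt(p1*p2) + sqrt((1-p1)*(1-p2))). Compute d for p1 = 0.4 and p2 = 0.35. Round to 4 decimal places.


Geodesic distance on Bernoulli manifold:
d(p1,p2) = 2*arccos(sqrt(p1*p2) + sqrt((1-p1)*(1-p2))).
sqrt(p1*p2) = sqrt(0.4*0.35) = 0.374166.
sqrt((1-p1)*(1-p2)) = sqrt(0.6*0.65) = 0.6245.
arg = 0.374166 + 0.6245 = 0.998666.
d = 2*arccos(0.998666) = 0.1033

0.1033


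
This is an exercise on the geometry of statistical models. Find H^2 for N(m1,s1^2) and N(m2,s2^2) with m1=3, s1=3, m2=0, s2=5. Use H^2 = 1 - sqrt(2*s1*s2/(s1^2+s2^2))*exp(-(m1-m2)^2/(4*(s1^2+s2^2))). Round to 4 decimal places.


Squared Hellinger distance for Gaussians:
H^2 = 1 - sqrt(2*s1*s2/(s1^2+s2^2)) * exp(-(m1-m2)^2/(4*(s1^2+s2^2))).
s1^2 = 9, s2^2 = 25, s1^2+s2^2 = 34.
sqrt(2*3*5/(34)) = 0.939336.
(m1-m2)^2 = (3)^2 = 9.
exp(-9/(4*34)) = exp(-0.066176) = 0.935966.
H^2 = 1 - 0.939336*0.935966 = 0.1208

0.1208


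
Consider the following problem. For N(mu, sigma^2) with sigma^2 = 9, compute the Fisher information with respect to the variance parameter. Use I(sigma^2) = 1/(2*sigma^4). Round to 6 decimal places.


Fisher information for variance: I(sigma^2) = 1/(2*sigma^4).
sigma^2 = 9, so sigma^4 = 81.
I = 1/(2*81) = 1/162 = 0.006173

0.006173


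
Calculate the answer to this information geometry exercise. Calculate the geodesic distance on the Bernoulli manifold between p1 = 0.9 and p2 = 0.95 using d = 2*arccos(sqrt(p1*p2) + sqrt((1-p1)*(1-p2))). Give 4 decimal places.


Geodesic distance on Bernoulli manifold:
d(p1,p2) = 2*arccos(sqrt(p1*p2) + sqrt((1-p1)*(1-p2))).
sqrt(p1*p2) = sqrt(0.9*0.95) = 0.924662.
sqrt((1-p1)*(1-p2)) = sqrt(0.1*0.05) = 0.070711.
arg = 0.924662 + 0.070711 = 0.995373.
d = 2*arccos(0.995373) = 0.1925

0.1925


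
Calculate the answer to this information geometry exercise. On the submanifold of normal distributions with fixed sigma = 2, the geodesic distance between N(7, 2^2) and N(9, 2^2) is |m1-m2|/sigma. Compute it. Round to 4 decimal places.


On the fixed-variance normal subfamily, geodesic distance = |m1-m2|/sigma.
|7 - 9| = 2.
sigma = 2.
d = 2/2 = 1.0000

1.0000


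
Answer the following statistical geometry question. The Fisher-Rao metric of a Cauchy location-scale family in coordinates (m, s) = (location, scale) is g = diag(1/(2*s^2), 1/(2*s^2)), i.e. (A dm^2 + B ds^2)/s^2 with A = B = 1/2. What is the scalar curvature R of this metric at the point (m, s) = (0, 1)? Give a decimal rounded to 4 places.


The metric has the form g = (A dm^2 + B ds^2)/s^2 with A = 1/2, B = 1/2.
Substitute u = sqrt(A/B)*m: g = B*(du^2 + ds^2)/s^2, i.e. B times the
Poincare upper half-plane metric, which has constant Gaussian curvature -1.
Scaling a 2D metric by a constant c divides the Gaussian curvature by c,
so K = -1/B = -1/(1/2) = -2.0000 everywhere (the point (m, s) = (0, 1) is irrelevant:
the curvature is constant).
Scalar curvature in dimension 2: R = 2K = -2/(1/2) = -4.0000.

-4.0000


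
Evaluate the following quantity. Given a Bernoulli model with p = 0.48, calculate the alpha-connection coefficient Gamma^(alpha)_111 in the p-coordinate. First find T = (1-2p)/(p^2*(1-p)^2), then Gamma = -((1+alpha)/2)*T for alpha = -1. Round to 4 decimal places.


Skewness (Amari-Chentsov) tensor: T = (1-2p)/(p^2*(1-p)^2).
p = 0.48, 1-2p = 0.04, p^2 = 0.2304, (1-p)^2 = 0.2704.
T = 0.04/(0.2304 * 0.2704) = 0.642053.
In the p-coordinate, Gamma^(alpha) = Gamma^(0) - (alpha/2)*T with Gamma^(0) = (1/2)*g'(p) = -T/2,
so Gamma^(alpha) = -((1+alpha)/2)*T.
alpha = -1, -(1+alpha)/2 = 0.0.
Gamma = 0.0 * 0.642053 = 0.0000

0.0000


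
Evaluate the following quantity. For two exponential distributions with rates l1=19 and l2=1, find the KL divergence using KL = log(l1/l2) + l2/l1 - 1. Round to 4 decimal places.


KL divergence for exponential family:
KL = log(l1/l2) + l2/l1 - 1.
log(19/1) = 2.944439.
1/19 = 0.052632.
KL = 2.944439 + 0.052632 - 1 = 1.9971

1.9971


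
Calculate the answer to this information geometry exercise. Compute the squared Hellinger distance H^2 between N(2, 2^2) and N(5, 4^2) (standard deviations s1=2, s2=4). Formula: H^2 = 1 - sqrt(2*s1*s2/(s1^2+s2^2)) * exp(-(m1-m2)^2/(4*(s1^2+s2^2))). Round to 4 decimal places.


Squared Hellinger distance for Gaussians:
H^2 = 1 - sqrt(2*s1*s2/(s1^2+s2^2)) * exp(-(m1-m2)^2/(4*(s1^2+s2^2))).
s1^2 = 4, s2^2 = 16, s1^2+s2^2 = 20.
sqrt(2*2*4/(20)) = 0.894427.
(m1-m2)^2 = (-3)^2 = 9.
exp(-9/(4*20)) = exp(-0.1125) = 0.893597.
H^2 = 1 - 0.894427*0.893597 = 0.2007

0.2007


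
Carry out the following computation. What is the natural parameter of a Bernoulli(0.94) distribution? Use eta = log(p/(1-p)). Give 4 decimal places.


Natural parameter for Bernoulli: eta = log(p/(1-p)).
p = 0.94, 1-p = 0.06.
p/(1-p) = 15.666667.
eta = log(15.666667) = 2.7515

2.7515


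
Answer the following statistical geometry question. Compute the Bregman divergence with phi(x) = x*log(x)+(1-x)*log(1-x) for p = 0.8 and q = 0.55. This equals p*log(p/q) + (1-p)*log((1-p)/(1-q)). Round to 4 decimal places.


Bregman divergence with negative entropy generator:
D = p*log(p/q) + (1-p)*log((1-p)/(1-q)).
p = 0.8, q = 0.55.
p*log(p/q) = 0.8*log(0.8/0.55) = 0.299755.
(1-p)*log((1-p)/(1-q)) = 0.2*log(0.2/0.45) = -0.162186.
D = 0.299755 + -0.162186 = 0.1376

0.1376


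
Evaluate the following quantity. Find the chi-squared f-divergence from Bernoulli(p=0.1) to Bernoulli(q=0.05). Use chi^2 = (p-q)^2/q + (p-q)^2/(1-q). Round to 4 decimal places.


Chi-squared divergence between Bernoulli distributions:
chi^2 = (p-q)^2/q + (p-q)^2/(1-q).
p = 0.1, q = 0.05, p-q = 0.05.
(p-q)^2 = 0.0025.
term1 = 0.0025/0.05 = 0.05.
term2 = 0.0025/0.95 = 0.002632.
chi^2 = 0.05 + 0.002632 = 0.0526

0.0526


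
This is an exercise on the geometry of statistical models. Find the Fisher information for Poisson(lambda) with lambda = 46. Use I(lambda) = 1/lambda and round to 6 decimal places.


Fisher information for Poisson: I(lambda) = 1/lambda.
lambda = 46.
I(lambda) = 1/46 = 0.021739

0.021739


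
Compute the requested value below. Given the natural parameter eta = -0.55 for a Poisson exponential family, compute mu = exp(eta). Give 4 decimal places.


Expectation parameter for Poisson exponential family:
mu = exp(eta).
eta = -0.55.
mu = exp(-0.55) = 0.5769

0.5769


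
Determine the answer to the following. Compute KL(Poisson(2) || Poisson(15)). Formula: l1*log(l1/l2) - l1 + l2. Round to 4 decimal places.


KL divergence for Poisson:
KL = l1*log(l1/l2) - l1 + l2.
l1 = 2, l2 = 15.
log(2/15) = -2.014903.
l1*log(l1/l2) = 2 * -2.014903 = -4.029806.
KL = -4.029806 - 2 + 15 = 8.9702

8.9702


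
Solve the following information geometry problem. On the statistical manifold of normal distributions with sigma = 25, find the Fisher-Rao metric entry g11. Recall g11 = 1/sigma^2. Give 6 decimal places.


For the 2-parameter normal family, the Fisher metric has:
  g11 = 1/sigma^2, g22 = 2/sigma^2.
sigma = 25, sigma^2 = 625.
g11 = 0.001600

0.001600


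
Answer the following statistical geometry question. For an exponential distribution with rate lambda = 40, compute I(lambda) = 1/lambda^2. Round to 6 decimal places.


Fisher information for exponential: I(lambda) = 1/lambda^2.
lambda = 40, lambda^2 = 1600.
I = 1/1600 = 0.000625

0.000625


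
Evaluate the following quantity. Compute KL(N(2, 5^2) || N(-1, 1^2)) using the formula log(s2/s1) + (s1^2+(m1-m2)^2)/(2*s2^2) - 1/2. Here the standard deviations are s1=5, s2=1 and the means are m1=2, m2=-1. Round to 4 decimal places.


KL divergence between normal distributions:
KL = log(s2/s1) + (s1^2 + (m1-m2)^2)/(2*s2^2) - 1/2.
log(1/5) = -1.609438.
(5^2 + (2--1)^2)/(2*1^2) = (25 + 9)/2 = 17.0.
KL = -1.609438 + 17.0 - 0.5 = 14.8906

14.8906


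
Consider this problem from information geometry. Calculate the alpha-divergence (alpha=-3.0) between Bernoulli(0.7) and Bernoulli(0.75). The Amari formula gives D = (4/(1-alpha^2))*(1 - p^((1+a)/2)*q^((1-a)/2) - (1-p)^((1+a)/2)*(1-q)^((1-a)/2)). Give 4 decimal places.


Amari alpha-divergence:
D = (4/(1-alpha^2))*(1 - p^((1+a)/2)*q^((1-a)/2) - (1-p)^((1+a)/2)*(1-q)^((1-a)/2)).
alpha = -3.0, p = 0.7, q = 0.75.
e1 = (1+alpha)/2 = -1.0, e2 = (1-alpha)/2 = 2.0.
t1 = p^e1 * q^e2 = 0.7^-1.0 * 0.75^2.0 = 0.803571.
t2 = (1-p)^e1 * (1-q)^e2 = 0.3^-1.0 * 0.25^2.0 = 0.208333.
4/(1-alpha^2) = -0.5.
D = -0.5*(1 - 0.803571 - 0.208333) = 0.0060

0.0060


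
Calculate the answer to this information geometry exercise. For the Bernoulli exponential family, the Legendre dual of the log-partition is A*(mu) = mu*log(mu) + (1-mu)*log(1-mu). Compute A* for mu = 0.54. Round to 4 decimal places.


Legendre transform for Bernoulli:
A*(mu) = mu*log(mu) + (1-mu)*log(1-mu).
mu = 0.54, 1-mu = 0.46.
mu*log(mu) = 0.54*log(0.54) = -0.332741.
(1-mu)*log(1-mu) = 0.46*log(0.46) = -0.357203.
A* = -0.332741 + -0.357203 = -0.6899

-0.6899


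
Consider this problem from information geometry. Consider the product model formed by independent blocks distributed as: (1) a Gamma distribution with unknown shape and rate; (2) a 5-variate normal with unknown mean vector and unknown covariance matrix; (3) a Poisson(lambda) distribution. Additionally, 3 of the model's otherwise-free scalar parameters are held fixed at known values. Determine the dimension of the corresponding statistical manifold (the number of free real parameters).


The dimension of a statistical manifold equals the number of free
(independent) real parameters of the model. For a product of independent
blocks the parameter counts add.
- Gamma (shape, rate): 2.
- 5-variate normal: 5 (mean) + 5*6/2 = 15 (symmetric covariance) = 20.
- Poisson (lambda): 1.
Total = 2 + 20 + 1 = 23.
3 parameter(s) fixed at known values: 23 - 3 = 20.
Dimension = 20

20


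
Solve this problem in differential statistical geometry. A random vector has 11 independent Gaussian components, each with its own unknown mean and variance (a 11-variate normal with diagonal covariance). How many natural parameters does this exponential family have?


Exponential family dimension calculation:
Each univariate normal has two natural parameters (mu/sigma^2 and -1/(2 sigma^2)).
With 11 independent components, dim = 2 * 11 = 22.

22


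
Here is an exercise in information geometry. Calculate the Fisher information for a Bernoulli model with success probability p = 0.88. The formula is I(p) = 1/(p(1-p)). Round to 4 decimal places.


For Bernoulli(p), Fisher information is I(p) = 1/(p*(1-p)).
p = 0.88, 1-p = 0.12.
p*(1-p) = 0.1056.
I(p) = 1/0.1056 = 9.4697

9.4697


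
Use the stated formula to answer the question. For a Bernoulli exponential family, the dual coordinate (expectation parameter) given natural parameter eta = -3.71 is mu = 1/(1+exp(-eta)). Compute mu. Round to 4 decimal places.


Dual coordinate (expectation parameter) for Bernoulli:
mu = 1/(1+exp(-eta)).
eta = -3.71.
exp(-eta) = exp(3.71) = 40.853807.
mu = 1/(1+40.853807) = 0.0239

0.0239


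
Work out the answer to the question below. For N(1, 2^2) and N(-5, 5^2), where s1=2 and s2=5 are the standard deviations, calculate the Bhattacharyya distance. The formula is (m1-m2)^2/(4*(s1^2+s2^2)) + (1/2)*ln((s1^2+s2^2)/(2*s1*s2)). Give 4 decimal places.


Bhattacharyya distance between two Gaussians:
DB = (m1-m2)^2/(4*(s1^2+s2^2)) + (1/2)*ln((s1^2+s2^2)/(2*s1*s2)).
(m1-m2)^2 = (6)^2 = 36.
s1^2+s2^2 = 4 + 25 = 29.
term1 = 36/116 = 0.310345.
term2 = 0.5*ln(29/20.0) = 0.185782.
DB = 0.310345 + 0.185782 = 0.4961

0.4961


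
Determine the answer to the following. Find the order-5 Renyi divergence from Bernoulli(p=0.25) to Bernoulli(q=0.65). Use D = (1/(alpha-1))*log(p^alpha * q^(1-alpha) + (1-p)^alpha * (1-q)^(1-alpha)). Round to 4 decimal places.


Renyi divergence of order alpha between Bernoulli distributions:
D = (1/(alpha-1))*log(p^alpha * q^(1-alpha) + (1-p)^alpha * (1-q)^(1-alpha)).
alpha = 5, p = 0.25, q = 0.65.
p^alpha * q^(1-alpha) = 0.25^5 * 0.65^-4 = 0.005471.
(1-p)^alpha * (1-q)^(1-alpha) = 0.75^5 * 0.35^-4 = 15.813723.
sum = 0.005471 + 15.813723 = 15.819194.
D = (1/4)*log(15.819194) = 0.6903

0.6903


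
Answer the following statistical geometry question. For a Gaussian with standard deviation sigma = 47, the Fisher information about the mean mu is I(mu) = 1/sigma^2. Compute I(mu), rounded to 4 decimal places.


The Fisher information for the mean of a normal distribution is I(mu) = 1/sigma^2.
sigma = 47, so sigma^2 = 2209.
I(mu) = 1/2209 = 0.0005

0.0005


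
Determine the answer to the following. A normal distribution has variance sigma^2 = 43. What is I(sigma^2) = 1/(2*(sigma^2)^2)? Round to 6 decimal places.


Fisher information for variance: I(sigma^2) = 1/(2*sigma^4).
sigma^2 = 43, so sigma^4 = 1849.
I = 1/(2*1849) = 1/3698 = 0.000270

0.000270


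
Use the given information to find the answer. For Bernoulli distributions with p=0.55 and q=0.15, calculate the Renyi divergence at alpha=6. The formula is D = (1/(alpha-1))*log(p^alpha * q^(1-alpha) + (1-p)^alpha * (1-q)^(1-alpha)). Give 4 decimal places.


Renyi divergence of order alpha between Bernoulli distributions:
D = (1/(alpha-1))*log(p^alpha * q^(1-alpha) + (1-p)^alpha * (1-q)^(1-alpha)).
alpha = 6, p = 0.55, q = 0.15.
p^alpha * q^(1-alpha) = 0.55^6 * 0.15^-5 = 364.518724.
(1-p)^alpha * (1-q)^(1-alpha) = 0.45^6 * 0.85^-5 = 0.018715.
sum = 364.518724 + 0.018715 = 364.537439.
D = (1/5)*log(364.537439) = 1.1797

1.1797


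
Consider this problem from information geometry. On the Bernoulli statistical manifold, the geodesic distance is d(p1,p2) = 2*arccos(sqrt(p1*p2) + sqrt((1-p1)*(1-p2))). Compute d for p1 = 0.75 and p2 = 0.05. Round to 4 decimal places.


Geodesic distance on Bernoulli manifold:
d(p1,p2) = 2*arccos(sqrt(p1*p2) + sqrt((1-p1)*(1-p2))).
sqrt(p1*p2) = sqrt(0.75*0.05) = 0.193649.
sqrt((1-p1)*(1-p2)) = sqrt(0.25*0.95) = 0.48734.
arg = 0.193649 + 0.48734 = 0.680989.
d = 2*arccos(0.680989) = 1.6434

1.6434


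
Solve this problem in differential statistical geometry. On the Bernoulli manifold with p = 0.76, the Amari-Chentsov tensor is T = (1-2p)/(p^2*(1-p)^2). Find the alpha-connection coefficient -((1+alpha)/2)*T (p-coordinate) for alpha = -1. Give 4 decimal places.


Skewness (Amari-Chentsov) tensor: T = (1-2p)/(p^2*(1-p)^2).
p = 0.76, 1-2p = -0.52, p^2 = 0.5776, (1-p)^2 = 0.0576.
T = -0.52/(0.5776 * 0.0576) = -15.629809.
In the p-coordinate, Gamma^(alpha) = Gamma^(0) - (alpha/2)*T with Gamma^(0) = (1/2)*g'(p) = -T/2,
so Gamma^(alpha) = -((1+alpha)/2)*T.
alpha = -1, -(1+alpha)/2 = 0.0.
Gamma = 0.0 * -15.629809 = 0.0000

0.0000


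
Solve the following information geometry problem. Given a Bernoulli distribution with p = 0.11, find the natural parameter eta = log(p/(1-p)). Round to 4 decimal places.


Natural parameter for Bernoulli: eta = log(p/(1-p)).
p = 0.11, 1-p = 0.89.
p/(1-p) = 0.123596.
eta = log(0.123596) = -2.0907

-2.0907


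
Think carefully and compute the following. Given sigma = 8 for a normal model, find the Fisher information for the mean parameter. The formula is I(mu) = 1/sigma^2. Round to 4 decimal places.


The Fisher information for the mean of a normal distribution is I(mu) = 1/sigma^2.
sigma = 8, so sigma^2 = 64.
I(mu) = 1/64 = 0.0156

0.0156


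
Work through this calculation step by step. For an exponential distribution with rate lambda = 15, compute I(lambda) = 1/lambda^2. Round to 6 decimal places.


Fisher information for exponential: I(lambda) = 1/lambda^2.
lambda = 15, lambda^2 = 225.
I = 1/225 = 0.004444

0.004444


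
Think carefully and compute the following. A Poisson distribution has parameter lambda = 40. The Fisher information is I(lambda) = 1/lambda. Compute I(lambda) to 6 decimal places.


Fisher information for Poisson: I(lambda) = 1/lambda.
lambda = 40.
I(lambda) = 1/40 = 0.025000

0.025000


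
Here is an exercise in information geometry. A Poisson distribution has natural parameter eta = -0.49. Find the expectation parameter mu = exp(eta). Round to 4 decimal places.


Expectation parameter for Poisson exponential family:
mu = exp(eta).
eta = -0.49.
mu = exp(-0.49) = 0.6126

0.6126


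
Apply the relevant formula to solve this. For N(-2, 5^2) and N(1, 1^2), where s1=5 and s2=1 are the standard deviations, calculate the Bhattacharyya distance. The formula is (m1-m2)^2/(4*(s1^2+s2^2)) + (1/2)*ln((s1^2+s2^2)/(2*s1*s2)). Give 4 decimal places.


Bhattacharyya distance between two Gaussians:
DB = (m1-m2)^2/(4*(s1^2+s2^2)) + (1/2)*ln((s1^2+s2^2)/(2*s1*s2)).
(m1-m2)^2 = (-3)^2 = 9.
s1^2+s2^2 = 25 + 1 = 26.
term1 = 9/104 = 0.086538.
term2 = 0.5*ln(26/10.0) = 0.477756.
DB = 0.086538 + 0.477756 = 0.5643

0.5643


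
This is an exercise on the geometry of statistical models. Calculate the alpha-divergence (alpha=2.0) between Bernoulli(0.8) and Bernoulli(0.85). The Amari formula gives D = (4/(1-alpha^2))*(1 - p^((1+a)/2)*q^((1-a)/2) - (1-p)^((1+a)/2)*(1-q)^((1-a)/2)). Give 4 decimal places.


Amari alpha-divergence:
D = (4/(1-alpha^2))*(1 - p^((1+a)/2)*q^((1-a)/2) - (1-p)^((1+a)/2)*(1-q)^((1-a)/2)).
alpha = 2.0, p = 0.8, q = 0.85.
e1 = (1+alpha)/2 = 1.5, e2 = (1-alpha)/2 = -0.5.
t1 = p^e1 * q^e2 = 0.8^1.5 * 0.85^-0.5 = 0.776114.
t2 = (1-p)^e1 * (1-q)^e2 = 0.2^1.5 * 0.15^-0.5 = 0.23094.
4/(1-alpha^2) = -1.333333.
D = -1.333333*(1 - 0.776114 - 0.23094) = 0.0094

0.0094


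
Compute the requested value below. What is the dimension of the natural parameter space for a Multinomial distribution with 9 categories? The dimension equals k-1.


Exponential family dimension calculation:
For Multinomial with k=9 categories, dim = k-1 = 8.

8


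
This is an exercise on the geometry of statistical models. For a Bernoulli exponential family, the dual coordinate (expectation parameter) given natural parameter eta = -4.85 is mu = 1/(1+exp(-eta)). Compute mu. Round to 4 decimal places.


Dual coordinate (expectation parameter) for Bernoulli:
mu = 1/(1+exp(-eta)).
eta = -4.85.
exp(-eta) = exp(4.85) = 127.74039.
mu = 1/(1+127.74039) = 0.0078

0.0078


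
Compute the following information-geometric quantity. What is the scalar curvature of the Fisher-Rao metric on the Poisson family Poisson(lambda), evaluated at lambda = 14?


This family has a single free parameter, so its statistical manifold
is 1-dimensional. The Riemann curvature tensor of any 1-dimensional
Riemannian manifold vanishes identically, so R = 0.

0


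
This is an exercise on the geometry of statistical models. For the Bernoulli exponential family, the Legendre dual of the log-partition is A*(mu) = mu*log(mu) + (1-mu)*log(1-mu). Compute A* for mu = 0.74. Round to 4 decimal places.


Legendre transform for Bernoulli:
A*(mu) = mu*log(mu) + (1-mu)*log(1-mu).
mu = 0.74, 1-mu = 0.26.
mu*log(mu) = 0.74*log(0.74) = -0.222818.
(1-mu)*log(1-mu) = 0.26*log(0.26) = -0.350239.
A* = -0.222818 + -0.350239 = -0.5731

-0.5731


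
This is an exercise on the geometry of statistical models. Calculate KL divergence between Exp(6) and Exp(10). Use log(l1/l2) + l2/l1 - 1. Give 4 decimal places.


KL divergence for exponential family:
KL = log(l1/l2) + l2/l1 - 1.
log(6/10) = -0.510826.
10/6 = 1.666667.
KL = -0.510826 + 1.666667 - 1 = 0.1558

0.1558


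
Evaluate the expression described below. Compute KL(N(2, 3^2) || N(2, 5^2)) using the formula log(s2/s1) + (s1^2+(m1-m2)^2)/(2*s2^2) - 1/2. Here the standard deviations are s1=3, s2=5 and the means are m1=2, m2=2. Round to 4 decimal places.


KL divergence between normal distributions:
KL = log(s2/s1) + (s1^2 + (m1-m2)^2)/(2*s2^2) - 1/2.
log(5/3) = 0.510826.
(3^2 + (2-2)^2)/(2*5^2) = (9 + 0)/50 = 0.18.
KL = 0.510826 + 0.18 - 0.5 = 0.1908

0.1908
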